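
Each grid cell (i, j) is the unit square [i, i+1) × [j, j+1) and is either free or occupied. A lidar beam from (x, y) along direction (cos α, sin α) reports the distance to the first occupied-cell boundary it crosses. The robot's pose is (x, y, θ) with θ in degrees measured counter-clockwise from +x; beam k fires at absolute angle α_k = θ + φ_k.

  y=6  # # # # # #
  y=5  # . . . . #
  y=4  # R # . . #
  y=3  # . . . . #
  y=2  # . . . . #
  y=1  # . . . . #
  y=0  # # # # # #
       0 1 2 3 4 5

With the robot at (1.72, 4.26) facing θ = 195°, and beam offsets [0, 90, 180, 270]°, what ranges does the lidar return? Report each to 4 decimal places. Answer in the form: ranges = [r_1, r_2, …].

ranges = [0.7454, 3.3750, 0.2899, 1.8014]

beam 1: φ=0°, α=195°
  dir = (cos 195°, sin 195°) = (-0.9659, -0.2588); from cell (1,4)
  next x-line at t=0.7454, next y-line at t=1.0046; Δt_x=1.0353, Δt_y=3.8637
    x: enter (0,4) at t=0.7454 ← occupied
  → r_1 = 0.7454
beam 2: φ=90°, α=285°
  dir = (cos 285°, sin 285°) = (0.2588, -0.9659); from cell (1,4)
  next x-line at t=1.0818, next y-line at t=0.2692; Δt_x=3.8637, Δt_y=1.0353
    y: enter (1,3) at t=0.2692
    x: enter (2,3) at t=1.0818
    y: enter (2,2) at t=1.3044
    y: enter (2,1) at t=2.3397
    y: enter (2,0) at t=3.3750 ← occupied
  → r_2 = 3.3750
beam 3: φ=180°, α=15°
  dir = (cos 15°, sin 15°) = (0.9659, 0.2588); from cell (1,4)
  next x-line at t=0.2899, next y-line at t=2.8591; Δt_x=1.0353, Δt_y=3.8637
    x: enter (2,4) at t=0.2899 ← occupied
  → r_3 = 0.2899
beam 4: φ=270°, α=105°
  dir = (cos 105°, sin 105°) = (-0.2588, 0.9659); from cell (1,4)
  next x-line at t=2.7819, next y-line at t=0.7661; Δt_x=3.8637, Δt_y=1.0353
    y: enter (1,5) at t=0.7661
    y: enter (1,6) at t=1.8014 ← occupied
  → r_4 = 1.8014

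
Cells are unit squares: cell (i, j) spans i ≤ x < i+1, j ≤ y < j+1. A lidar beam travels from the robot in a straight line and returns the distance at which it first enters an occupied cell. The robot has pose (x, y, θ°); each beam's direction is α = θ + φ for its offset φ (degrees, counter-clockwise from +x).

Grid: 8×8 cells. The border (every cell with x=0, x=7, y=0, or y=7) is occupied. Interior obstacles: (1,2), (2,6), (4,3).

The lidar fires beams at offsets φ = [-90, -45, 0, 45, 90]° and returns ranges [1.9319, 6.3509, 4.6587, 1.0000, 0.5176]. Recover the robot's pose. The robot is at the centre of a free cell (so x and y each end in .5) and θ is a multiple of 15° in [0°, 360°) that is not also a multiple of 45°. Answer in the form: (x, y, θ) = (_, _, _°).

Candidates: 33 free-cell centres × 16 headings = 528 poses. Raycast each; keep the one whose scan matches to 4 dp.
  (2.5, 1.5, 150°): beam 1 = 6.3509 ≠ 1.9319 ✗
  (5.5, 5.5, 330°): beam 1 = 1.7321 ≠ 1.9319 ✗
  (5.5, 3.5, 195°): beam 1 = 3.6235 ≠ 1.9319 ✗
  (5.5, 3.5, 165°): beam 1 = 3.6235 ≠ 1.9319 ✗
  …
  (6.5, 1.5, 165°): r_1=1.9319, r_2=6.3509, r_3=4.6587, r_4=1.0000, r_5=0.5176 — all match ✓
Unique over the lattice → pose = (6.5, 1.5, 165°).

(x, y, θ) = (6.5, 1.5, 165°)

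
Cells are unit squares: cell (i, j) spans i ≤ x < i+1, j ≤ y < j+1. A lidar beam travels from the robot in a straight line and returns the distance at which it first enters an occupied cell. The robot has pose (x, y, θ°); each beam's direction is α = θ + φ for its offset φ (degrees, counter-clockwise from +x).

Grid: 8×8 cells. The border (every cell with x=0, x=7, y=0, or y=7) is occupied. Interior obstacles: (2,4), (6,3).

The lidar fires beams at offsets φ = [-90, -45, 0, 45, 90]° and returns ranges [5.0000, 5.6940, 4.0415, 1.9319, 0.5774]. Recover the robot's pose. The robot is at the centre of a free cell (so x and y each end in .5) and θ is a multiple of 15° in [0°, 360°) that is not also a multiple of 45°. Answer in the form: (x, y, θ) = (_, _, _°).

Candidates: 34 free-cell centres × 16 headings = 544 poses. Raycast each; keep the one whose scan matches to 4 dp.
  (4.5, 4.5, 60°): beam 1 = 1.7321 ≠ 5.0000 ✗
  (6.5, 2.5, 120°): beam 1 = 0.5774 ≠ 5.0000 ✗
  (6.5, 1.5, 195°): beam 1 = 1.5529 ≠ 5.0000 ✗
  (2.5, 1.5, 195°): beam 1 = 5.6940 ≠ 5.0000 ✗
  …
  (4.5, 1.5, 150°): r_1=5.0000, r_2=5.6940, r_3=4.0415, r_4=1.9319, r_5=0.5774 — all match ✓
Only this pose fits every beam.

(x, y, θ) = (4.5, 1.5, 150°)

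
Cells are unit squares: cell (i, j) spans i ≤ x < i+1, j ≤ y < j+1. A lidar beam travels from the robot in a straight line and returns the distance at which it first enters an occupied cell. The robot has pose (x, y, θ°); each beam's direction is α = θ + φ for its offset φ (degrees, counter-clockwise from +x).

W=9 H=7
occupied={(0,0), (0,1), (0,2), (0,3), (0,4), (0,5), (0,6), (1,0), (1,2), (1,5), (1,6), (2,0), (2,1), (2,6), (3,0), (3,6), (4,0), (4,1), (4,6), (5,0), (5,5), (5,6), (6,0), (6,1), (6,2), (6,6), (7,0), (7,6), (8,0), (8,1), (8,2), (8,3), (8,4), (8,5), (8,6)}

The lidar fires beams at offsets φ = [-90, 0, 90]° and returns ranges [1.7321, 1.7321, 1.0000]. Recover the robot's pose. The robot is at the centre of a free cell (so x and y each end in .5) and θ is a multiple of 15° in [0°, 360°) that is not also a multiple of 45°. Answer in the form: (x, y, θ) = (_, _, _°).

Enumerate (i+0.5, j+0.5, θ) over the 28 free cells and 16 admissible headings. For each, cast all 3 beams and compare to the given ranges.
  (3.5, 2.5, 165°): beam 1 = 3.6235 ≠ 1.7321 ✗
  (2.5, 4.5, 330°): beam 2 = 4.0415 ≠ 1.7321 ✗
  (5.5, 1.5, 15°): beam 1 = 0.5176 ≠ 1.7321 ✗
  (1.5, 3.5, 330°): beam 1 = 0.5774 ≠ 1.7321 ✗
  (6.5, 4.5, 210°): beam 1 = 1.0000 ≠ 1.7321 ✗
  …
  (6.5, 4.5, 60°): r_1=1.7321, r_2=1.7321, r_3=1.0000 — all match ✓
Only this pose fits every beam.

(x, y, θ) = (6.5, 4.5, 60°)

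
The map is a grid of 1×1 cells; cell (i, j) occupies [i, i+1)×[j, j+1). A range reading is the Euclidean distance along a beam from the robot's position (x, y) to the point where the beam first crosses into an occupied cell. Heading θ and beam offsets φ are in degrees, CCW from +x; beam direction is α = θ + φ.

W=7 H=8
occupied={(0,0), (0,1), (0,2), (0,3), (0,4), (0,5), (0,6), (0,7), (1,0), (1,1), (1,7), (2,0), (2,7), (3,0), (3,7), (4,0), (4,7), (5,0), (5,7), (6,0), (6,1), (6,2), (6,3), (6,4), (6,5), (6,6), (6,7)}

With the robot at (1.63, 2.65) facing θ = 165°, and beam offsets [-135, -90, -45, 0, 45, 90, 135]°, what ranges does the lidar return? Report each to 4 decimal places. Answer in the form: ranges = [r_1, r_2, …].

ranges = [5.0460, 4.5035, 1.2600, 0.6522, 0.7275, 0.6729, 1.9053]

beam 1: φ=-135°, α=30°
  direction (0.8660, 0.5000); cell (1,2); t to first gridline: x 0.4272, y 0.7000 (then +1.1547 / +2.0000)
    (2,2) via x @ 0.4272
    (2,3) via y @ 0.7000
    (3,3) via x @ 1.5819
    (3,4) via y @ 2.7000
    (4,4) via x @ 2.7366
    (5,4) via x @ 3.8913
    (5,5) via y @ 4.7000
    (6,5) via x @ 5.0460  # hit
  → r_1 = 5.0460
beam 2: φ=-90°, α=75°
  direction (0.2588, 0.9659); cell (1,2); t to first gridline: x 1.4296, y 0.3623 (then +3.8637 / +1.0353)
    (1,3) via y @ 0.3623
    (1,4) via y @ 1.3976
    (2,4) via x @ 1.4296
    (2,5) via y @ 2.4329
    (2,6) via y @ 3.4682
    (2,7) via y @ 4.5035  # hit
  → r_2 = 4.5035
beam 3: φ=-45°, α=120°
  direction (-0.5000, 0.8660); cell (1,2); t to first gridline: x 1.2600, y 0.4041 (then +2.0000 / +1.1547)
    (1,3) via y @ 0.4041
    (0,3) via x @ 1.2600  # hit
  → r_3 = 1.2600
beam 4: φ=0°, α=165°
  direction (-0.9659, 0.2588); cell (1,2); t to first gridline: x 0.6522, y 1.3523 (then +1.0353 / +3.8637)
    (0,2) via x @ 0.6522  # hit
  → r_4 = 0.6522
beam 5: φ=45°, α=210°
  direction (-0.8660, -0.5000); cell (1,2); t to first gridline: x 0.7275, y 1.3000 (then +1.1547 / +2.0000)
    (0,2) via x @ 0.7275  # hit
  → r_5 = 0.7275
beam 6: φ=90°, α=255°
  direction (-0.2588, -0.9659); cell (1,2); t to first gridline: x 2.4341, y 0.6729 (then +3.8637 / +1.0353)
    (1,1) via y @ 0.6729  # hit
  → r_6 = 0.6729
beam 7: φ=135°, α=300°
  direction (0.5000, -0.8660); cell (1,2); t to first gridline: x 0.7400, y 0.7506 (then +2.0000 / +1.1547)
    (2,2) via x @ 0.7400
    (2,1) via y @ 0.7506
    (2,0) via y @ 1.9053  # hit
  → r_7 = 1.9053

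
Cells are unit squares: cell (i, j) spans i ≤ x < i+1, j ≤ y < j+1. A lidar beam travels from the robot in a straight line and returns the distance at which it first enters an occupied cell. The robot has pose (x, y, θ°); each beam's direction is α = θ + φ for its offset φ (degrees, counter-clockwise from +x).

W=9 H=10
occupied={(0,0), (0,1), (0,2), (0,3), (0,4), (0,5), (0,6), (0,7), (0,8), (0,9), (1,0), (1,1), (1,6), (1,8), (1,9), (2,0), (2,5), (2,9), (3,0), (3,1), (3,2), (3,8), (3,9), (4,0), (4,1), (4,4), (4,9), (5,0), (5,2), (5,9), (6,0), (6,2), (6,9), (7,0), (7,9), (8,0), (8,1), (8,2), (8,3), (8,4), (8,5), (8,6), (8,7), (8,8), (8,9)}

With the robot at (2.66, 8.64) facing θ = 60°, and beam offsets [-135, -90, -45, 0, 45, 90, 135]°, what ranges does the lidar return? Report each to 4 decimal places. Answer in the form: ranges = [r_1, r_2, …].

beam 1: φ=-135°, α=285°
  cosα=0.2588 sinα=-0.9659 | (2,8) | tMaxX 1.3137 tMaxY 0.6626 | tΔX 3.8637 tΔY 1.0353
    t=0.6626 [y] (2,7)
    t=1.3137 [x] (3,7)
    t=1.6979 [y] (3,6)
    t=2.7331 [y] (3,5)
    t=3.7684 [y] (3,4)
    t=4.8037 [y] (3,3)
    t=5.1774 [x] (4,3)
    t=5.8390 [y] (4,2)
    t=6.8742 [y] (4,1) — stop
  → r_1 = 6.8742
beam 2: φ=-90°, α=330°
  cosα=0.8660 sinα=-0.5000 | (2,8) | tMaxX 0.3926 tMaxY 1.2800 | tΔX 1.1547 tΔY 2.0000
    t=0.3926 [x] (3,8) — stop
  → r_2 = 0.3926
beam 3: φ=-45°, α=15°
  cosα=0.9659 sinα=0.2588 | (2,8) | tMaxX 0.3520 tMaxY 1.3909 | tΔX 1.0353 tΔY 3.8637
    t=0.3520 [x] (3,8) — stop
  → r_3 = 0.3520
beam 4: φ=0°, α=60°
  cosα=0.5000 sinα=0.8660 | (2,8) | tMaxX 0.6800 tMaxY 0.4157 | tΔX 2.0000 tΔY 1.1547
    t=0.4157 [y] (2,9) — stop
  → r_4 = 0.4157
beam 5: φ=45°, α=105°
  cosα=-0.2588 sinα=0.9659 | (2,8) | tMaxX 2.5500 tMaxY 0.3727 | tΔX 3.8637 tΔY 1.0353
    t=0.3727 [y] (2,9) — stop
  → r_5 = 0.3727
beam 6: φ=90°, α=150°
  cosα=-0.8660 sinα=0.5000 | (2,8) | tMaxX 0.7621 tMaxY 0.7200 | tΔX 1.1547 tΔY 2.0000
    t=0.7200 [y] (2,9) — stop
  → r_6 = 0.7200
beam 7: φ=135°, α=195°
  cosα=-0.9659 sinα=-0.2588 | (2,8) | tMaxX 0.6833 tMaxY 2.4728 | tΔX 1.0353 tΔY 3.8637
    t=0.6833 [x] (1,8) — stop
  → r_7 = 0.6833

ranges = [6.8742, 0.3926, 0.3520, 0.4157, 0.3727, 0.7200, 0.6833]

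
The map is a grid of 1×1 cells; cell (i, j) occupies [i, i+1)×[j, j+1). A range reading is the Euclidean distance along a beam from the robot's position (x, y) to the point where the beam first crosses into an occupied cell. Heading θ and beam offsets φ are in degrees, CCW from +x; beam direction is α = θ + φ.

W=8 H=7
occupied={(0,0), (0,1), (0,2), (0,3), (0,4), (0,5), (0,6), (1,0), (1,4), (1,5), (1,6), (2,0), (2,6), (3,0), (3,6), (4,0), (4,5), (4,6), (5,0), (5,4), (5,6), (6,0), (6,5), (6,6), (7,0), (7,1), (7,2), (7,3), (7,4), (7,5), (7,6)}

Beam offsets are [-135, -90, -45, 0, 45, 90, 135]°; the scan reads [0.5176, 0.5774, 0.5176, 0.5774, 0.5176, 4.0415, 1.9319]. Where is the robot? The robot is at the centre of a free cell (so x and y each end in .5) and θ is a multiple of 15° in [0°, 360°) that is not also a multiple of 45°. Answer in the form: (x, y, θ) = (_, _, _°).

(x, y, θ) = (6.5, 4.5, 150°)

Candidates: 25 free-cell centres × 16 headings = 400 poses. Raycast each; keep the one whose scan matches to 4 dp.
  (4.5, 1.5, 300°): beam 1 = 3.6235 ≠ 0.5176 ✗
  (4.5, 3.5, 30°): beam 1 = 2.5882 ≠ 0.5176 ✗
  (6.5, 3.5, 345°): beam 1 = 5.0000 ≠ 0.5176 ✗
  (1.5, 1.5, 165°): beam 1 = 5.0000 ≠ 0.5176 ✗
  …
  (6.5, 4.5, 150°): r_1=0.5176, r_2=0.5774, r_3=0.5176, r_4=0.5774, r_5=0.5176, r_6=4.0415, r_7=1.9319 — all match ✓
No second candidate reproduces the full scan.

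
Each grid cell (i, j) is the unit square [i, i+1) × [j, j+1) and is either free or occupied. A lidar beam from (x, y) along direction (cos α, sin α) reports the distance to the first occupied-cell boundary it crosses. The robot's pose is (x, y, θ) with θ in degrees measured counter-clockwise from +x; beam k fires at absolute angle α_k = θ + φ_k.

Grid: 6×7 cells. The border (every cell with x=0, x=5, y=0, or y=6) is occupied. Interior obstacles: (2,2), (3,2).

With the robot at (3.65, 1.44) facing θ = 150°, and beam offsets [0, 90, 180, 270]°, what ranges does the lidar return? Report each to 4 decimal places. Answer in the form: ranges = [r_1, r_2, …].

beam 1: φ=0°, α=150°
  cosα=-0.8660 sinα=0.5000 | (3,1) | tMaxX 0.7506 tMaxY 1.1200 | tΔX 1.1547 tΔY 2.0000
    t=0.7506 [x] (2,1)
    t=1.1200 [y] (2,2) — stop
  → r_1 = 1.1200
beam 2: φ=90°, α=240°
  cosα=-0.5000 sinα=-0.8660 | (3,1) | tMaxX 1.3000 tMaxY 0.5081 | tΔX 2.0000 tΔY 1.1547
    t=0.5081 [y] (3,0) — stop
  → r_2 = 0.5081
beam 3: φ=180°, α=330°
  cosα=0.8660 sinα=-0.5000 | (3,1) | tMaxX 0.4041 tMaxY 0.8800 | tΔX 1.1547 tΔY 2.0000
    t=0.4041 [x] (4,1)
    t=0.8800 [y] (4,0) — stop
  → r_3 = 0.8800
beam 4: φ=270°, α=60°
  cosα=0.5000 sinα=0.8660 | (3,1) | tMaxX 0.7000 tMaxY 0.6466 | tΔX 2.0000 tΔY 1.1547
    t=0.6466 [y] (3,2) — stop
  → r_4 = 0.6466

ranges = [1.1200, 0.5081, 0.8800, 0.6466]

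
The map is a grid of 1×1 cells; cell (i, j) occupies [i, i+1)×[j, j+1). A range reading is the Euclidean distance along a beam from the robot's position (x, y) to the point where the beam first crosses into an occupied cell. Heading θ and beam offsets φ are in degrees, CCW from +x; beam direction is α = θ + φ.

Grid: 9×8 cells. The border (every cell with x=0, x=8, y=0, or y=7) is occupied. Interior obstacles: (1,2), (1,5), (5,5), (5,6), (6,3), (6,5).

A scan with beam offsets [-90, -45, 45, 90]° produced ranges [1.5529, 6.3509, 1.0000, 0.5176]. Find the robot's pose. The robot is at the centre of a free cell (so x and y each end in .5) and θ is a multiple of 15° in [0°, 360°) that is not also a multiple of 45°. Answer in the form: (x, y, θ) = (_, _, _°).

(x, y, θ) = (6.5, 1.5, 165°)

Enumerate (i+0.5, j+0.5, θ) over the 36 free cells and 16 admissible headings. For each, cast all 4 beams and compare to the given ranges.
  (6.5, 6.5, 165°): beam 1 = 0.5176 ≠ 1.5529 ✗
  (5.5, 4.5, 240°): beam 1 = 5.0000 ≠ 1.5529 ✗
  (4.5, 6.5, 120°): beam 1 = 0.5774 ≠ 1.5529 ✗
  (7.5, 4.5, 255°): beam 1 = 1.9319 ≠ 1.5529 ✗
  (7.5, 6.5, 285°): beam 2 = 1.0000 ≠ 6.3509 ✗
  …
  (6.5, 1.5, 165°): r_1=1.5529, r_2=6.3509, r_3=1.0000, r_4=0.5176 — all match ✓
No second candidate reproduces the full scan.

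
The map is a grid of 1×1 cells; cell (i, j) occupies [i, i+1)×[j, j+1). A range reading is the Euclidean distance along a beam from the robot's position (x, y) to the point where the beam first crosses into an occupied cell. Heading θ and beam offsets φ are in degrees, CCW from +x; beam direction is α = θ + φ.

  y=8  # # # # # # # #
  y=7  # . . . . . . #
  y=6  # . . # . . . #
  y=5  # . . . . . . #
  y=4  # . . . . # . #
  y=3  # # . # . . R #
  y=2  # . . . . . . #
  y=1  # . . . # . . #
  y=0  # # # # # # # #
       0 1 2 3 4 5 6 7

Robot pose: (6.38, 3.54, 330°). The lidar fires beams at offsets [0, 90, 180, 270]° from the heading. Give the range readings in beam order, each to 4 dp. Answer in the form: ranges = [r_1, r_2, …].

beam 1: φ=0°, α=330°
  direction (0.8660, -0.5000); cell (6,3); t to first gridline: x 0.7159, y 1.0800 (then +1.1547 / +2.0000)
    (7,3) via x @ 0.7159  # hit
  → r_1 = 0.7159
beam 2: φ=90°, α=60°
  direction (0.5000, 0.8660); cell (6,3); t to first gridline: x 1.2400, y 0.5312 (then +2.0000 / +1.1547)
    (6,4) via y @ 0.5312
    (7,4) via x @ 1.2400  # hit
  → r_2 = 1.2400
beam 3: φ=180°, α=150°
  direction (-0.8660, 0.5000); cell (6,3); t to first gridline: x 0.4388, y 0.9200 (then +1.1547 / +2.0000)
    (5,3) via x @ 0.4388
    (5,4) via y @ 0.9200  # hit
  → r_3 = 0.9200
beam 4: φ=270°, α=240°
  direction (-0.5000, -0.8660); cell (6,3); t to first gridline: x 0.7600, y 0.6235 (then +2.0000 / +1.1547)
    (6,2) via y @ 0.6235
    (5,2) via x @ 0.7600
    (5,1) via y @ 1.7782
    (4,1) via x @ 2.7600  # hit
  → r_4 = 2.7600

ranges = [0.7159, 1.2400, 0.9200, 2.7600]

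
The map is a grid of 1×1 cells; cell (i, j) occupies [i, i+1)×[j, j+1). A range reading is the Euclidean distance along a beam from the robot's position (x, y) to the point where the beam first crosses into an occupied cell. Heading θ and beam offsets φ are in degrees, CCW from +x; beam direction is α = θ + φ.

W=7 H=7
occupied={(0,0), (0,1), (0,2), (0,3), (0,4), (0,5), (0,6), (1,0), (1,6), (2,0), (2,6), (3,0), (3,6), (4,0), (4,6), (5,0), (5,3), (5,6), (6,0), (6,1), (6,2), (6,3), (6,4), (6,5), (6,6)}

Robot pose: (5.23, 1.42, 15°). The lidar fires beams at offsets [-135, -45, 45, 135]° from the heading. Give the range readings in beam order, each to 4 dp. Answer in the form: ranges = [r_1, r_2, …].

beam 1: φ=-135°, α=240°
  d=(-0.5000,-0.8660)  start (5,1)  tX=0.4600 tY=0.4850  stride 1/|dx|=2.0000 1/|dy|=1.1547
    cross x-line → (4,1), t=0.4600
    cross y-line → (4,0), t=0.4850 (wall)
  → r_1 = 0.4850
beam 2: φ=-45°, α=330°
  d=(0.8660,-0.5000)  start (5,1)  tX=0.8891 tY=0.8400  stride 1/|dx|=1.1547 1/|dy|=2.0000
    cross y-line → (5,0), t=0.8400 (wall)
  → r_2 = 0.8400
beam 3: φ=45°, α=60°
  d=(0.5000,0.8660)  start (5,1)  tX=1.5400 tY=0.6697  stride 1/|dx|=2.0000 1/|dy|=1.1547
    cross y-line → (5,2), t=0.6697
    cross x-line → (6,2), t=1.5400 (wall)
  → r_3 = 1.5400
beam 4: φ=135°, α=150°
  d=(-0.8660,0.5000)  start (5,1)  tX=0.2656 tY=1.1600  stride 1/|dx|=1.1547 1/|dy|=2.0000
    cross x-line → (4,1), t=0.2656
    cross y-line → (4,2), t=1.1600
    cross x-line → (3,2), t=1.4203
    cross x-line → (2,2), t=2.5750
    cross y-line → (2,3), t=3.1600
    cross x-line → (1,3), t=3.7297
    cross x-line → (0,3), t=4.8844 (wall)
  → r_4 = 4.8844

ranges = [0.4850, 0.8400, 1.5400, 4.8844]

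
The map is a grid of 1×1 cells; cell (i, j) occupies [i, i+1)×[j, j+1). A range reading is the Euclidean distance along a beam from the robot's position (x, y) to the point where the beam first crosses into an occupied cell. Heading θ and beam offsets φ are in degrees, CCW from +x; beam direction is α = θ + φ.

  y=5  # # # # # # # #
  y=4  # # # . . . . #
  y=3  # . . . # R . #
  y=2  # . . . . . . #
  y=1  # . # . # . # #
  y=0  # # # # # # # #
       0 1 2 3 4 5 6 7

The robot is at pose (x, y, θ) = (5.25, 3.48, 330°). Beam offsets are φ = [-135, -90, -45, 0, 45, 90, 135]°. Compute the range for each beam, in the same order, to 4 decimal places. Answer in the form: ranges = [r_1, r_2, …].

ranges = [0.2588, 0.5000, 2.5675, 2.0207, 1.8117, 1.7551, 1.5736]

beam 1: φ=-135°, α=195°
  d=(-0.9659,-0.2588)  start (5,3)  tX=0.2588 tY=1.8546  stride 1/|dx|=1.0353 1/|dy|=3.8637
    cross x-line → (4,3), t=0.2588 (wall)
  → r_1 = 0.2588
beam 2: φ=-90°, α=240°
  d=(-0.5000,-0.8660)  start (5,3)  tX=0.5000 tY=0.5543  stride 1/|dx|=2.0000 1/|dy|=1.1547
    cross x-line → (4,3), t=0.5000 (wall)
  → r_2 = 0.5000
beam 3: φ=-45°, α=285°
  d=(0.2588,-0.9659)  start (5,3)  tX=2.8978 tY=0.4969  stride 1/|dx|=3.8637 1/|dy|=1.0353
    cross y-line → (5,2), t=0.4969
    cross y-line → (5,1), t=1.5322
    cross y-line → (5,0), t=2.5675 (wall)
  → r_3 = 2.5675
beam 4: φ=0°, α=330°
  d=(0.8660,-0.5000)  start (5,3)  tX=0.8660 tY=0.9600  stride 1/|dx|=1.1547 1/|dy|=2.0000
    cross x-line → (6,3), t=0.8660
    cross y-line → (6,2), t=0.9600
    cross x-line → (7,2), t=2.0207 (wall)
  → r_4 = 2.0207
beam 5: φ=45°, α=15°
  d=(0.9659,0.2588)  start (5,3)  tX=0.7765 tY=2.0091  stride 1/|dx|=1.0353 1/|dy|=3.8637
    cross x-line → (6,3), t=0.7765
    cross x-line → (7,3), t=1.8117 (wall)
  → r_5 = 1.8117
beam 6: φ=90°, α=60°
  d=(0.5000,0.8660)  start (5,3)  tX=1.5000 tY=0.6004  stride 1/|dx|=2.0000 1/|dy|=1.1547
    cross y-line → (5,4), t=0.6004
    cross x-line → (6,4), t=1.5000
    cross y-line → (6,5), t=1.7551 (wall)
  → r_6 = 1.7551
beam 7: φ=135°, α=105°
  d=(-0.2588,0.9659)  start (5,3)  tX=0.9659 tY=0.5383  stride 1/|dx|=3.8637 1/|dy|=1.0353
    cross y-line → (5,4), t=0.5383
    cross x-line → (4,4), t=0.9659
    cross y-line → (4,5), t=1.5736 (wall)
  → r_7 = 1.5736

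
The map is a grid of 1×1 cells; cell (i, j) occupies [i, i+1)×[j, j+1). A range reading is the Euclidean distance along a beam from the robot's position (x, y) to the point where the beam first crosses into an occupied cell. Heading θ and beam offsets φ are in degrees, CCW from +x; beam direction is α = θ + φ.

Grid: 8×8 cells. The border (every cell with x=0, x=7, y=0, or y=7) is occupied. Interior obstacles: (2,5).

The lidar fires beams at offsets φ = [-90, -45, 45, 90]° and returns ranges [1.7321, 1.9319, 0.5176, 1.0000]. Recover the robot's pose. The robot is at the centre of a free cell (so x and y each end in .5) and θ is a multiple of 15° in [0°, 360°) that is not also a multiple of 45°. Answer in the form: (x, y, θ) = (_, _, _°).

(x, y, θ) = (1.5, 3.5, 150°)

Candidates: 35 free-cell centres × 16 headings = 560 poses. Raycast each; keep the one whose scan matches to 4 dp.
  (3.5, 2.5, 240°): beam 1 = 2.8868 ≠ 1.7321 ✗
  (2.5, 6.5, 75°): beam 1 = 4.6587 ≠ 1.7321 ✗
  (3.5, 4.5, 210°): beam 1 = 1.0000 ≠ 1.7321 ✗
  (2.5, 4.5, 240°): beam 2 = 1.5529 ≠ 1.9319 ✗
  …
  (1.5, 3.5, 150°): r_1=1.7321, r_2=1.9319, r_3=0.5176, r_4=1.0000 — all match ✓
Unique over the lattice → pose = (1.5, 3.5, 150°).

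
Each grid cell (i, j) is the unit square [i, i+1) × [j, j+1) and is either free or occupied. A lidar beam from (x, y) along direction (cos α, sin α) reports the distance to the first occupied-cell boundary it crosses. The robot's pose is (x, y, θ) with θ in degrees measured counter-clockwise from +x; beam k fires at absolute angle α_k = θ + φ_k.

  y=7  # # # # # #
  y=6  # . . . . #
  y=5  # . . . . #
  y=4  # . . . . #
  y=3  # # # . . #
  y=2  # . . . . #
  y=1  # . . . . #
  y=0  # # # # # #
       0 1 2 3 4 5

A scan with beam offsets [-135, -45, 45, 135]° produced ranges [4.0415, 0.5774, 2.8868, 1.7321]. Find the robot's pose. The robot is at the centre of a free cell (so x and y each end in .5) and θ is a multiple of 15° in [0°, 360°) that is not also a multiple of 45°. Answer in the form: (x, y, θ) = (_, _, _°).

Candidates: 22 free-cell centres × 16 headings = 352 poses. Raycast each; keep the one whose scan matches to 4 dp.
  (4.5, 6.5, 150°): beam 1 = 0.5176 ≠ 4.0415 ✗
  (3.5, 4.5, 60°): beam 1 = 3.6235 ≠ 4.0415 ✗
  (3.5, 3.5, 120°): beam 1 = 1.5529 ≠ 4.0415 ✗
  (4.5, 3.5, 345°): beam 2 = 1.0000 ≠ 0.5774 ✗
  …
  (3.5, 3.5, 255°): r_1=4.0415, r_2=0.5774, r_3=2.8868, r_4=1.7321 — all match ✓
Unique over the lattice → pose = (3.5, 3.5, 255°).

(x, y, θ) = (3.5, 3.5, 255°)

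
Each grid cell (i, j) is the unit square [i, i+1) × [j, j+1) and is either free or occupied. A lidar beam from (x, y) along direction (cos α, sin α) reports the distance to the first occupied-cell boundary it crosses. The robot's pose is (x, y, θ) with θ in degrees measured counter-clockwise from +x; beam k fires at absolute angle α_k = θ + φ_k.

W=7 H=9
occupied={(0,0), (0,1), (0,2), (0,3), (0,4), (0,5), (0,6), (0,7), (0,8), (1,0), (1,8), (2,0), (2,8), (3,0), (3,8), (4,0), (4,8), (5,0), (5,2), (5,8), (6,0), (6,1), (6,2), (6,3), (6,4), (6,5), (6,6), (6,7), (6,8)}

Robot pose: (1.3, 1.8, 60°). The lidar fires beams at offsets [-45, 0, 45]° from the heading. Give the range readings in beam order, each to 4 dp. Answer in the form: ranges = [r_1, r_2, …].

beam 1: φ=-45°, α=15°
  direction (0.9659, 0.2588); cell (1,1); t to first gridline: x 0.7247, y 0.7727 (then +1.0353 / +3.8637)
    (2,1) via x @ 0.7247
    (2,2) via y @ 0.7727
    (3,2) via x @ 1.7600
    (4,2) via x @ 2.7952
    (5,2) via x @ 3.8305  # hit
  → r_1 = 3.8305
beam 2: φ=0°, α=60°
  direction (0.5000, 0.8660); cell (1,1); t to first gridline: x 1.4000, y 0.2309 (then +2.0000 / +1.1547)
    (1,2) via y @ 0.2309
    (1,3) via y @ 1.3856
    (2,3) via x @ 1.4000
    (2,4) via y @ 2.5403
    (3,4) via x @ 3.4000
    (3,5) via y @ 3.6950
    (3,6) via y @ 4.8497
    (4,6) via x @ 5.4000
    (4,7) via y @ 6.0044
    (4,8) via y @ 7.1591  # hit
  → r_2 = 7.1591
beam 3: φ=45°, α=105°
  direction (-0.2588, 0.9659); cell (1,1); t to first gridline: x 1.1591, y 0.2071 (then +3.8637 / +1.0353)
    (1,2) via y @ 0.2071
    (0,2) via x @ 1.1591  # hit
  → r_3 = 1.1591

ranges = [3.8305, 7.1591, 1.1591]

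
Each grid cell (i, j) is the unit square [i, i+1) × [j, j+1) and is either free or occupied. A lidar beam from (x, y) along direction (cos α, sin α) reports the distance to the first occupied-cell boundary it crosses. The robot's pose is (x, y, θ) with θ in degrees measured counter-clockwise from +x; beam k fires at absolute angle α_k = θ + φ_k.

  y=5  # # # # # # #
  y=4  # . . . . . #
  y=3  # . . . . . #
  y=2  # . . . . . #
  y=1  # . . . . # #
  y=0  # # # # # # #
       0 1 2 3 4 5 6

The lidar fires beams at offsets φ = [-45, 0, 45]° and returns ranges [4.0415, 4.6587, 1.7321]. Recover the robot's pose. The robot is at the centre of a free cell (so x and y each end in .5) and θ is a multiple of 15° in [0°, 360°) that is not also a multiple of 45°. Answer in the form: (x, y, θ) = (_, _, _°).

The pose lattice has 19·16 = 304 candidates. Test each by forward raycasting.
  (3.5, 4.5, 105°): beam 1 = 0.5774 ≠ 4.0415 ✗
  (2.5, 3.5, 285°): beam 1 = 2.8868 ≠ 4.0415 ✗
  (2.5, 2.5, 330°): beam 1 = 1.5529 ≠ 4.0415 ✗
  …
  (1.5, 3.5, 15°): r_1=4.0415, r_2=4.6587, r_3=1.7321 — all match ✓
Only this pose fits every beam.

(x, y, θ) = (1.5, 3.5, 15°)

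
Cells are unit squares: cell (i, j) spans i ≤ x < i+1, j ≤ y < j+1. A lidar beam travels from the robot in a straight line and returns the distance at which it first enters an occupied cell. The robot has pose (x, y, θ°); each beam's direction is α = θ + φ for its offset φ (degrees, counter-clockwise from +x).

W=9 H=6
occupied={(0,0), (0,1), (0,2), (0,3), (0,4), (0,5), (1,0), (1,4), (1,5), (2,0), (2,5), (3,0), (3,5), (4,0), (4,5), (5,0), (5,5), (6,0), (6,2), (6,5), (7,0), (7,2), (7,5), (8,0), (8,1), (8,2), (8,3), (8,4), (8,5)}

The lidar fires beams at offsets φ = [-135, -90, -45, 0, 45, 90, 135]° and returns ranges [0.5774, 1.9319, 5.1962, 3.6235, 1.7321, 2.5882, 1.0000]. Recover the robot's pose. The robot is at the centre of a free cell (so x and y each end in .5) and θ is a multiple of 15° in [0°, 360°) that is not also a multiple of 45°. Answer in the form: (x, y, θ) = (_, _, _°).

(x, y, θ) = (5.5, 4.5, 255°)

Enumerate (i+0.5, j+0.5, θ) over the 25 free cells and 16 admissible headings. For each, cast all 7 beams and compare to the given ranges.
  (2.5, 2.5, 30°): beam 1 = 1.5529 ≠ 0.5774 ✗
  (2.5, 2.5, 165°): beam 1 = 5.0000 ≠ 0.5774 ✗
  (4.5, 2.5, 105°): beam 1 = 3.0000 ≠ 0.5774 ✗
  …
  (5.5, 4.5, 255°): r_1=0.5774, r_2=1.9319, r_3=5.1962, r_4=3.6235, r_5=1.7321, r_6=2.5882, r_7=1.0000 — all match ✓
No second candidate reproduces the full scan.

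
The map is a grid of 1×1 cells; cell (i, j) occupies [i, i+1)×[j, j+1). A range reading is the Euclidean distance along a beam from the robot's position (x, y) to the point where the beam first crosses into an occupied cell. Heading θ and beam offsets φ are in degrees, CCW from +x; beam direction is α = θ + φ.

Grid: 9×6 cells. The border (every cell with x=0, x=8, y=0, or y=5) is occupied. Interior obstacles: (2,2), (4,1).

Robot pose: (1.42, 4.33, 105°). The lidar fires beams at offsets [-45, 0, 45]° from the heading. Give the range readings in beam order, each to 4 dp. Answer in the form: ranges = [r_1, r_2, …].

beam 1: φ=-45°, α=60°
  d=(0.5000,0.8660)  start (1,4)  tX=1.1600 tY=0.7736  stride 1/|dx|=2.0000 1/|dy|=1.1547
    cross y-line → (1,5), t=0.7736 (wall)
  → r_1 = 0.7736
beam 2: φ=0°, α=105°
  d=(-0.2588,0.9659)  start (1,4)  tX=1.6228 tY=0.6936  stride 1/|dx|=3.8637 1/|dy|=1.0353
    cross y-line → (1,5), t=0.6936 (wall)
  → r_2 = 0.6936
beam 3: φ=45°, α=150°
  d=(-0.8660,0.5000)  start (1,4)  tX=0.4850 tY=1.3400  stride 1/|dx|=1.1547 1/|dy|=2.0000
    cross x-line → (0,4), t=0.4850 (wall)
  → r_3 = 0.4850

ranges = [0.7736, 0.6936, 0.4850]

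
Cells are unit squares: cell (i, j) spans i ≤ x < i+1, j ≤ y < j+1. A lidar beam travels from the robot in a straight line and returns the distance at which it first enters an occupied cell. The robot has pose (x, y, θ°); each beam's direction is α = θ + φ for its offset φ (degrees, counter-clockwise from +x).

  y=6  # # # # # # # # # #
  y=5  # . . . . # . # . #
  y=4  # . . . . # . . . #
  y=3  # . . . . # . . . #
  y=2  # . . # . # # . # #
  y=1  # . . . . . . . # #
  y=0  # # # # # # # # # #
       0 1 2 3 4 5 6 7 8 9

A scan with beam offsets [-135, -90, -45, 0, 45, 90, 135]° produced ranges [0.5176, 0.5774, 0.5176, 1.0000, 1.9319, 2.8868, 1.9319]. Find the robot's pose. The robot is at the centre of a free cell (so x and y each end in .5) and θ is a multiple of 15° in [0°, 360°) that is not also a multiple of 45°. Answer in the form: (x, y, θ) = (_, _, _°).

(x, y, θ) = (8.5, 3.5, 60°)

Enumerate (i+0.5, j+0.5, θ) over the 31 free cells and 16 admissible headings. For each, cast all 7 beams and compare to the given ranges.
  (7.5, 4.5, 120°): beam 1 = 1.5529 ≠ 0.5176 ✗
  (3.5, 1.5, 210°): beam 3 = 2.5882 ≠ 0.5176 ✗
  (4.5, 4.5, 15°): beam 1 = 1.7321 ≠ 0.5176 ✗
  (8.5, 3.5, 105°): beam 1 = 0.5774 ≠ 0.5176 ✗
  …
  (8.5, 3.5, 60°): r_1=0.5176, r_2=0.5774, r_3=0.5176, r_4=1.0000, r_5=1.9319, r_6=2.8868, r_7=1.9319 — all match ✓
Only this pose fits every beam.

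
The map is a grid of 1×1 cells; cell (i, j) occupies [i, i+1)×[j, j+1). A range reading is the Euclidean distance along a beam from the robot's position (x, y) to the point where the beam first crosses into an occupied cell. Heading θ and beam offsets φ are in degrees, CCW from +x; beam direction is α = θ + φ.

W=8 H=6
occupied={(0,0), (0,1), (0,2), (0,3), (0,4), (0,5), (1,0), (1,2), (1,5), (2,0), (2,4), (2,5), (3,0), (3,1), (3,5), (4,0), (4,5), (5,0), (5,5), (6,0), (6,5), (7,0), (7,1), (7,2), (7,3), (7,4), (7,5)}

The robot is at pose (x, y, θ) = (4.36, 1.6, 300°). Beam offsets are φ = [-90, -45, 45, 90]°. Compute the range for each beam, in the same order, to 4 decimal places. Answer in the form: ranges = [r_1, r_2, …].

beam 1: φ=-90°, α=210°
  cosα=-0.8660 sinα=-0.5000 | (4,1) | tMaxX 0.4157 tMaxY 1.2000 | tΔX 1.1547 tΔY 2.0000
    t=0.4157 [x] (3,1) — stop
  → r_1 = 0.4157
beam 2: φ=-45°, α=255°
  cosα=-0.2588 sinα=-0.9659 | (4,1) | tMaxX 1.3909 tMaxY 0.6212 | tΔX 3.8637 tΔY 1.0353
    t=0.6212 [y] (4,0) — stop
  → r_2 = 0.6212
beam 3: φ=45°, α=345°
  cosα=0.9659 sinα=-0.2588 | (4,1) | tMaxX 0.6626 tMaxY 2.3182 | tΔX 1.0353 tΔY 3.8637
    t=0.6626 [x] (5,1)
    t=1.6979 [x] (6,1)
    t=2.3182 [y] (6,0) — stop
  → r_3 = 2.3182
beam 4: φ=90°, α=30°
  cosα=0.8660 sinα=0.5000 | (4,1) | tMaxX 0.7390 tMaxY 0.8000 | tΔX 1.1547 tΔY 2.0000
    t=0.7390 [x] (5,1)
    t=0.8000 [y] (5,2)
    t=1.8937 [x] (6,2)
    t=2.8000 [y] (6,3)
    t=3.0484 [x] (7,3) — stop
  → r_4 = 3.0484

ranges = [0.4157, 0.6212, 2.3182, 3.0484]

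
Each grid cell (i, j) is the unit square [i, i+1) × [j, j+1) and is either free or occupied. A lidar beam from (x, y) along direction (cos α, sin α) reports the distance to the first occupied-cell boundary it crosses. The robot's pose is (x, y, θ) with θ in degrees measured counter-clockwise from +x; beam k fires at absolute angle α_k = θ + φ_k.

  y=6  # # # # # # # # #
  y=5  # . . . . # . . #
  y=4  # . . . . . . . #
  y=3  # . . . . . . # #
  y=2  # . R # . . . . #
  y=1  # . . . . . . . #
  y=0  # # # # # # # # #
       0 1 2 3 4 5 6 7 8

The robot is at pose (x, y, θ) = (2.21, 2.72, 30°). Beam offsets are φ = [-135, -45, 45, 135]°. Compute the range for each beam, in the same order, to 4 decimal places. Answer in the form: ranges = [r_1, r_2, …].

ranges = [1.7807, 0.8179, 3.3957, 1.2527]

beam 1: φ=-135°, α=255°
  cosα=-0.2588 sinα=-0.9659 | (2,2) | tMaxX 0.8114 tMaxY 0.7454 | tΔX 3.8637 tΔY 1.0353
    t=0.7454 [y] (2,1)
    t=0.8114 [x] (1,1)
    t=1.7807 [y] (1,0) — stop
  → r_1 = 1.7807
beam 2: φ=-45°, α=345°
  cosα=0.9659 sinα=-0.2588 | (2,2) | tMaxX 0.8179 tMaxY 2.7819 | tΔX 1.0353 tΔY 3.8637
    t=0.8179 [x] (3,2) — stop
  → r_2 = 0.8179
beam 3: φ=45°, α=75°
  cosα=0.2588 sinα=0.9659 | (2,2) | tMaxX 3.0523 tMaxY 0.2899 | tΔX 3.8637 tΔY 1.0353
    t=0.2899 [y] (2,3)
    t=1.3252 [y] (2,4)
    t=2.3604 [y] (2,5)
    t=3.0523 [x] (3,5)
    t=3.3957 [y] (3,6) — stop
  → r_3 = 3.3957
beam 4: φ=135°, α=165°
  cosα=-0.9659 sinα=0.2588 | (2,2) | tMaxX 0.2174 tMaxY 1.0818 | tΔX 1.0353 tΔY 3.8637
    t=0.2174 [x] (1,2)
    t=1.0818 [y] (1,3)
    t=1.2527 [x] (0,3) — stop
  → r_4 = 1.2527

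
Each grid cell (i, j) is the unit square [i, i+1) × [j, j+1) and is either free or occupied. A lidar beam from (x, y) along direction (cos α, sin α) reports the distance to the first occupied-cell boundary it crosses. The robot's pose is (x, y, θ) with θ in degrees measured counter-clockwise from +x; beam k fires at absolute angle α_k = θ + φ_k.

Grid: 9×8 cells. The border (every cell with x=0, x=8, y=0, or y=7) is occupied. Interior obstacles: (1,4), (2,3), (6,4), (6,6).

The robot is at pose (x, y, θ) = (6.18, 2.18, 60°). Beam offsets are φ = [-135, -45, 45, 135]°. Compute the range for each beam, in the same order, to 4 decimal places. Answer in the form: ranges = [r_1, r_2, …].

ranges = [1.2216, 1.8842, 4.9900, 4.5592]

beam 1: φ=-135°, α=285°
  dir = (cos 285°, sin 285°) = (0.2588, -0.9659); from cell (6,2)
  next x-line at t=3.1682, next y-line at t=0.1863; Δt_x=3.8637, Δt_y=1.0353
    y: enter (6,1) at t=0.1863
    y: enter (6,0) at t=1.2216 ← occupied
  → r_1 = 1.2216
beam 2: φ=-45°, α=15°
  dir = (cos 15°, sin 15°) = (0.9659, 0.2588); from cell (6,2)
  next x-line at t=0.8489, next y-line at t=3.1682; Δt_x=1.0353, Δt_y=3.8637
    x: enter (7,2) at t=0.8489
    x: enter (8,2) at t=1.8842 ← occupied
  → r_2 = 1.8842
beam 3: φ=45°, α=105°
  dir = (cos 105°, sin 105°) = (-0.2588, 0.9659); from cell (6,2)
  next x-line at t=0.6955, next y-line at t=0.8489; Δt_x=3.8637, Δt_y=1.0353
    x: enter (5,2) at t=0.6955
    y: enter (5,3) at t=0.8489
    y: enter (5,4) at t=1.8842
    y: enter (5,5) at t=2.9195
    y: enter (5,6) at t=3.9548
    x: enter (4,6) at t=4.5592
    y: enter (4,7) at t=4.9900 ← occupied
  → r_3 = 4.9900
beam 4: φ=135°, α=195°
  dir = (cos 195°, sin 195°) = (-0.9659, -0.2588); from cell (6,2)
  next x-line at t=0.1863, next y-line at t=0.6955; Δt_x=1.0353, Δt_y=3.8637
    x: enter (5,2) at t=0.1863
    y: enter (5,1) at t=0.6955
    x: enter (4,1) at t=1.2216
    x: enter (3,1) at t=2.2569
    x: enter (2,1) at t=3.2922
    x: enter (1,1) at t=4.3275
    y: enter (1,0) at t=4.5592 ← occupied
  → r_4 = 4.5592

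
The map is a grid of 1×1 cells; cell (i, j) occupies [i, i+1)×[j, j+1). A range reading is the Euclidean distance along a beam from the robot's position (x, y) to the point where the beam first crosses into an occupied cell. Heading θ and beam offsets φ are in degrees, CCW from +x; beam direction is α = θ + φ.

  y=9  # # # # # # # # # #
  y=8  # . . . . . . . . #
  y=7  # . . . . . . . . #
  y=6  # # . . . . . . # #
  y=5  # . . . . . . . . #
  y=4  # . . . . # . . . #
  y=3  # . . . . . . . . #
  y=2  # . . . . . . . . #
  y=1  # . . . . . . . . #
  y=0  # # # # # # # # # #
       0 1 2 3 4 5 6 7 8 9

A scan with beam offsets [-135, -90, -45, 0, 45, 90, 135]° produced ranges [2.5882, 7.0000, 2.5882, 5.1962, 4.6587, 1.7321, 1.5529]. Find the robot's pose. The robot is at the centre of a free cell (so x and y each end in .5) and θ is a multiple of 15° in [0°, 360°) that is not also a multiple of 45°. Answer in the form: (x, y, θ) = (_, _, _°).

(x, y, θ) = (4.5, 7.5, 330°)

The pose lattice has 61·16 = 976 candidates. Test each by forward raycasting.
  (3.5, 1.5, 240°): beam 1 = 7.7646 ≠ 2.5882 ✗
  (2.5, 8.5, 255°): beam 1 = 0.5774 ≠ 2.5882 ✗
  (7.5, 3.5, 150°): beam 1 = 1.5529 ≠ 2.5882 ✗
  …
  (4.5, 7.5, 330°): r_1=2.5882, r_2=7.0000, r_3=2.5882, r_4=5.1962, r_5=4.6587, r_6=1.7321, r_7=1.5529 — all match ✓
Unique over the lattice → pose = (4.5, 7.5, 330°).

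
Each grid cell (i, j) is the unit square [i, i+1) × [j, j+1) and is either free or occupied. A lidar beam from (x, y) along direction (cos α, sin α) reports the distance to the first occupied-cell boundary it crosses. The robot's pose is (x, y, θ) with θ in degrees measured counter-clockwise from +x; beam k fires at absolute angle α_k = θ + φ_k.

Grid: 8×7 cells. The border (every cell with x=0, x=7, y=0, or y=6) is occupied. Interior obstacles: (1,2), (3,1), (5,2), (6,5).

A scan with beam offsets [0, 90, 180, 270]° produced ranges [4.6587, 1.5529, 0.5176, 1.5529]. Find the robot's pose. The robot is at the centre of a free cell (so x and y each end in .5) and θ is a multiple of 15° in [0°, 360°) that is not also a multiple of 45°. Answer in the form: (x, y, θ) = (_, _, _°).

(x, y, θ) = (1.5, 4.5, 15°)

Candidates: 26 free-cell centres × 16 headings = 416 poses. Raycast each; keep the one whose scan matches to 4 dp.
  (5.5, 5.5, 345°): beam 1 = 0.5176 ≠ 4.6587 ✗
  (2.5, 4.5, 300°): beam 1 = 2.8868 ≠ 4.6587 ✗
  (6.5, 4.5, 150°): beam 1 = 3.0000 ≠ 4.6587 ✗
  …
  (1.5, 4.5, 15°): r_1=4.6587, r_2=1.5529, r_3=0.5176, r_4=1.5529 — all match ✓
Only this pose fits every beam.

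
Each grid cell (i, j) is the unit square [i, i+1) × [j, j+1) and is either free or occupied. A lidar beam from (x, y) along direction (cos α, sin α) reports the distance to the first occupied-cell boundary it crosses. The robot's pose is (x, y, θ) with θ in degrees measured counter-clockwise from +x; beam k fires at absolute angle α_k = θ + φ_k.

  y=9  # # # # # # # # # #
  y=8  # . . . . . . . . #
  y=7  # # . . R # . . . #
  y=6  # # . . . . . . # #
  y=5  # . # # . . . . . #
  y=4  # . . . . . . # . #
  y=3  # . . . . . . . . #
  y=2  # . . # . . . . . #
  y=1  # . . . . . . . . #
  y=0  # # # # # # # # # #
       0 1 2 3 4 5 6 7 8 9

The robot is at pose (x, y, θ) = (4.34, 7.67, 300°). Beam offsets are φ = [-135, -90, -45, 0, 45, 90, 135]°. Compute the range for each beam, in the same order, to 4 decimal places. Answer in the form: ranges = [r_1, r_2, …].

beam 1: φ=-135°, α=165°
  direction (-0.9659, 0.2588); cell (4,7); t to first gridline: x 0.3520, y 1.2750 (then +1.0353 / +3.8637)
    (3,7) via x @ 0.3520
    (3,8) via y @ 1.2750
    (2,8) via x @ 1.3873
    (1,8) via x @ 2.4225
    (0,8) via x @ 3.4578  # hit
  → r_1 = 3.4578
beam 2: φ=-90°, α=210°
  direction (-0.8660, -0.5000); cell (4,7); t to first gridline: x 0.3926, y 1.3400 (then +1.1547 / +2.0000)
    (3,7) via x @ 0.3926
    (3,6) via y @ 1.3400
    (2,6) via x @ 1.5473
    (1,6) via x @ 2.7020  # hit
  → r_2 = 2.7020
beam 3: φ=-45°, α=255°
  direction (-0.2588, -0.9659); cell (4,7); t to first gridline: x 1.3137, y 0.6936 (then +3.8637 / +1.0353)
    (4,6) via y @ 0.6936
    (3,6) via x @ 1.3137
    (3,5) via y @ 1.7289  # hit
  → r_3 = 1.7289
beam 4: φ=0°, α=300°
  direction (0.5000, -0.8660); cell (4,7); t to first gridline: x 1.3200, y 0.7736 (then +2.0000 / +1.1547)
    (4,6) via y @ 0.7736
    (5,6) via x @ 1.3200
    (5,5) via y @ 1.9283
    (5,4) via y @ 3.0831
    (6,4) via x @ 3.3200
    (6,3) via y @ 4.2378
    (7,3) via x @ 5.3200
    (7,2) via y @ 5.3925
    (7,1) via y @ 6.5472
    (8,1) via x @ 7.3200
    (8,0) via y @ 7.7019  # hit
  → r_4 = 7.7019
beam 5: φ=45°, α=345°
  direction (0.9659, -0.2588); cell (4,7); t to first gridline: x 0.6833, y 2.5887 (then +1.0353 / +3.8637)
    (5,7) via x @ 0.6833  # hit
  → r_5 = 0.6833
beam 6: φ=90°, α=30°
  direction (0.8660, 0.5000); cell (4,7); t to first gridline: x 0.7621, y 0.6600 (then +1.1547 / +2.0000)
    (4,8) via y @ 0.6600
    (5,8) via x @ 0.7621
    (6,8) via x @ 1.9168
    (6,9) via y @ 2.6600  # hit
  → r_6 = 2.6600
beam 7: φ=135°, α=75°
  direction (0.2588, 0.9659); cell (4,7); t to first gridline: x 2.5500, y 0.3416 (then +3.8637 / +1.0353)
    (4,8) via y @ 0.3416
    (4,9) via y @ 1.3769  # hit
  → r_7 = 1.3769

ranges = [3.4578, 2.7020, 1.7289, 7.7019, 0.6833, 2.6600, 1.3769]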